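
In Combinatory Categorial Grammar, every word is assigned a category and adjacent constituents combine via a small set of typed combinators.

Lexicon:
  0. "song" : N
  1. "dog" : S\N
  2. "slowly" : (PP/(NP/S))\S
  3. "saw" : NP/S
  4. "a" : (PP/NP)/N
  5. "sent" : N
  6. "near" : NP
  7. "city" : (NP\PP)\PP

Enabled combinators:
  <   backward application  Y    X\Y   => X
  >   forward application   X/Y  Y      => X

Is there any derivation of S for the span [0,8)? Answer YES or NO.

N S\N (PP/(NP/S))\S NP/S (PP/NP)/N N NP (NP\PP)\PP
CKY chart[0,8] = {NP}; S ∉ chart

NO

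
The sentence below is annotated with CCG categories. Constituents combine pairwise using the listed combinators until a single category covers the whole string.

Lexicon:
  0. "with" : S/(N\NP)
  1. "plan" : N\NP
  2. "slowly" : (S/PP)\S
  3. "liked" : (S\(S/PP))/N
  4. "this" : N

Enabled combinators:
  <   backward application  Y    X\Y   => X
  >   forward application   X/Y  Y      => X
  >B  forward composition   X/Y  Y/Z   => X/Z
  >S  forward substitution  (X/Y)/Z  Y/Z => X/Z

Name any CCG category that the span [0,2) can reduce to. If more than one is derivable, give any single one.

S

[0,5] S   <
  [0,3] S/PP   <
    [0,2] S   >
      [0,1] "with" : S/(N\NP)
      [1,2] "plan" : N\NP
    [2,3] "slowly" : (S/PP)\S
  [3,5] S\(S/PP)   >
    [3,4] "liked" : (S\(S/PP))/N
    [4,5] "this" : N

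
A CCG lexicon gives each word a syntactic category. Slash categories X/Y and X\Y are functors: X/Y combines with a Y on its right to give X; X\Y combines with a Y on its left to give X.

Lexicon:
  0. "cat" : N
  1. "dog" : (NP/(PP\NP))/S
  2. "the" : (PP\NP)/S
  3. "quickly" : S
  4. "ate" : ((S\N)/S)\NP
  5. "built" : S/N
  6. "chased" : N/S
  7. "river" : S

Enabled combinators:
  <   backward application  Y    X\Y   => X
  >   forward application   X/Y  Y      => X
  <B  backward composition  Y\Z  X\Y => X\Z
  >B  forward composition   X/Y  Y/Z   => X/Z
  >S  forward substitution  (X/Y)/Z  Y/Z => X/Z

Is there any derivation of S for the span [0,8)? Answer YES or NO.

[0,8] S   <
  [0,1] "cat" : N
  [1,8] S\N   >
    [1,5] (S\N)/S   <
      [1,4] NP   >
        [1,3] NP/S   >S
          [1,2] "dog" : (NP/(PP\NP))/S
          [2,3] "the" : (PP\NP)/S
        [3,4] "quickly" : S
      [4,5] "ate" : ((S\N)/S)\NP
    [5,8] S   >
      [5,6] "built" : S/N
      [6,8] N   >
        [6,7] "chased" : N/S
        [7,8] "river" : S

YES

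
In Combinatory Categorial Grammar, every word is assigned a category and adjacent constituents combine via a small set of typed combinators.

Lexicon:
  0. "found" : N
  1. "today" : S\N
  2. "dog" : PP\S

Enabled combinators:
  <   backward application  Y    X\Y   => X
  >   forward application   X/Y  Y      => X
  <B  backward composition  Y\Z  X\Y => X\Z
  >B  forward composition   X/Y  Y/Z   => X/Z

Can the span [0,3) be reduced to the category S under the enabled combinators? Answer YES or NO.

N S\N PP\S
CKY chart[0,3] = {PP}; S ∉ chart

NO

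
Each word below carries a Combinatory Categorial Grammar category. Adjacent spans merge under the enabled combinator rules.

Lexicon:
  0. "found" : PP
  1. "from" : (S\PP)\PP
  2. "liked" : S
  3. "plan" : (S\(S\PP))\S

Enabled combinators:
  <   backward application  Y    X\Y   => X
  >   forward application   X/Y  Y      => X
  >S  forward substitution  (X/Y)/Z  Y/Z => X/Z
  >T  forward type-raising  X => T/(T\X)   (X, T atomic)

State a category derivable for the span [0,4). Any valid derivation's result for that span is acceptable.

[0,4] S   <
  [0,2] S\PP   <
    [0,1] "found" : PP
    [1,2] "from" : (S\PP)\PP
  [2,4] S\(S\PP)   <
    [2,3] "liked" : S
    [3,4] "plan" : (S\(S\PP))\S

S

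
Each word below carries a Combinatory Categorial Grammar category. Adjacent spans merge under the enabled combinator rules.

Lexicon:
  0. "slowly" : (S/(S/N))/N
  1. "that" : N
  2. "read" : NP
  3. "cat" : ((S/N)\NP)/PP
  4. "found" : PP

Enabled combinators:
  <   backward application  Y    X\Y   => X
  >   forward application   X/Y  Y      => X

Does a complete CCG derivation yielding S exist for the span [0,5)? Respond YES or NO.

[0,5] S   >
  [0,2] S/(S/N)   >
    [0,1] "slowly" : (S/(S/N))/N
    [1,2] "that" : N
  [2,5] S/N   <
    [2,3] "read" : NP
    [3,5] (S/N)\NP   >
      [3,4] "cat" : ((S/N)\NP)/PP
      [4,5] "found" : PP

YES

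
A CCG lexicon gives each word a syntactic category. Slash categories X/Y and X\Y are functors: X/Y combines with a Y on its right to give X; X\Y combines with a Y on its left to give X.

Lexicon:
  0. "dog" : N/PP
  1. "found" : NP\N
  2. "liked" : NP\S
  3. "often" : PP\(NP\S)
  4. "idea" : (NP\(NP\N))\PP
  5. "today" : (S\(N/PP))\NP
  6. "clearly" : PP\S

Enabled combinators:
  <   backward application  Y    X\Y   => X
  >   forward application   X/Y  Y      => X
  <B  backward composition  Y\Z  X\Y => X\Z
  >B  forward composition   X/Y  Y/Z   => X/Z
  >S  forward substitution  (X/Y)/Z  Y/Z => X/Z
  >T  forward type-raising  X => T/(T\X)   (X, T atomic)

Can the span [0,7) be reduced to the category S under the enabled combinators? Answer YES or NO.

NO

N/PP NP\N NP\S PP\(NP\S) (NP\(NP\N))\PP (S\(N/PP))\NP PP\S
CKY chart[0,7] = {N/(N\PP), NP/(NP\PP), PP, PP/(PP\PP), S/(S\PP)}; S ∉ chart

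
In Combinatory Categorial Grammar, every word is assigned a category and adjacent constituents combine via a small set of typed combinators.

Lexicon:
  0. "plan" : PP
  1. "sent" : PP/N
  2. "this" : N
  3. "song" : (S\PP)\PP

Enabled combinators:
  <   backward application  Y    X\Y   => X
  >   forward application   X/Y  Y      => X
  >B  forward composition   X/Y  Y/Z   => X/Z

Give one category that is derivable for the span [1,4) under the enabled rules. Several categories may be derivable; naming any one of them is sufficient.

S\PP

[0,4] S   <
  [0,1] "plan" : PP
  [1,4] S\PP   <
    [1,3] PP   >
      [1,2] "sent" : PP/N
      [2,3] "this" : N
    [3,4] "song" : (S\PP)\PP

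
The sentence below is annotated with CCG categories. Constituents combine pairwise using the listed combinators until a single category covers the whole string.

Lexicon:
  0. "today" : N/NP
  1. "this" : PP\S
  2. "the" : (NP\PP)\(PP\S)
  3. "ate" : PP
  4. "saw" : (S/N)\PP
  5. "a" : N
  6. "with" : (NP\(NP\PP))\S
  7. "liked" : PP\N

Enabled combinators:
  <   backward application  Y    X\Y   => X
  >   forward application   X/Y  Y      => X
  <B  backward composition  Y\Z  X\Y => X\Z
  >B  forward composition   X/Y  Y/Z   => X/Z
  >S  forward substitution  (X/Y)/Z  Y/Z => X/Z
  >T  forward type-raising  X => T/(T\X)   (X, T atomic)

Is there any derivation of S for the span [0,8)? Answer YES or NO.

NO

N/NP PP\S (NP\PP)\(PP\S) PP (S/N)\PP N (NP\(NP\PP))\S PP\N
CKY chart[0,8] = {N/(N\PP), NP/(NP\PP), PP, PP/(PP\PP), S/(S\PP)}; S ∉ chart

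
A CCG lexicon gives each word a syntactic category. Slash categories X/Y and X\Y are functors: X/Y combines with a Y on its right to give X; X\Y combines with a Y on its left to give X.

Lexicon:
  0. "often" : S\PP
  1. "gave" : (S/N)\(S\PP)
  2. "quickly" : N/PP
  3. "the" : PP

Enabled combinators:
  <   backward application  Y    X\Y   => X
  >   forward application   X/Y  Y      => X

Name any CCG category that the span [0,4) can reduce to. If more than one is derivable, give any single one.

S

[0,4] S   >
  [0,2] S/N   <
    [0,1] "often" : S\PP
    [1,2] "gave" : (S/N)\(S\PP)
  [2,4] N   >
    [2,3] "quickly" : N/PP
    [3,4] "the" : PP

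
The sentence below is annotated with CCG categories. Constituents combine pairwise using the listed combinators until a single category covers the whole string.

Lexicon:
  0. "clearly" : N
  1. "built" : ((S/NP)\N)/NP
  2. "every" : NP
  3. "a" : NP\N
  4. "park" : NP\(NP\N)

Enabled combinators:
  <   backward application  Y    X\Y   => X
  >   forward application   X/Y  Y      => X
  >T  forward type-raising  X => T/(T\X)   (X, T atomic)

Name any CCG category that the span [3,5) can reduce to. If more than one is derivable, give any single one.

NP

[0,5] S   >
  [0,3] S/NP   <
    [0,1] "clearly" : N
    [1,3] (S/NP)\N   >
      [1,2] "built" : ((S/NP)\N)/NP
      [2,3] "every" : NP
  [3,5] NP   <
    [3,4] "a" : NP\N
    [4,5] "park" : NP\(NP\N)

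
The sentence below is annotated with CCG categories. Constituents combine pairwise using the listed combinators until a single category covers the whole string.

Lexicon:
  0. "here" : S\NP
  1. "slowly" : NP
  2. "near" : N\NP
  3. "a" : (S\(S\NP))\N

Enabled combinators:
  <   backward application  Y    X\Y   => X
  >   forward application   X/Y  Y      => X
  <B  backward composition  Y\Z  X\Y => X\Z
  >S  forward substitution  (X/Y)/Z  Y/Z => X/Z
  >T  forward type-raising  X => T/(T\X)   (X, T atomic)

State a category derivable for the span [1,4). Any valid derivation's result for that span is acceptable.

S\(S\NP)

[0,4] S   <
  [0,1] "here" : S\NP
  [1,4] S\(S\NP)   <
    [1,3] N   <
      [1,2] "slowly" : NP
      [2,3] "near" : N\NP
    [3,4] "a" : (S\(S\NP))\N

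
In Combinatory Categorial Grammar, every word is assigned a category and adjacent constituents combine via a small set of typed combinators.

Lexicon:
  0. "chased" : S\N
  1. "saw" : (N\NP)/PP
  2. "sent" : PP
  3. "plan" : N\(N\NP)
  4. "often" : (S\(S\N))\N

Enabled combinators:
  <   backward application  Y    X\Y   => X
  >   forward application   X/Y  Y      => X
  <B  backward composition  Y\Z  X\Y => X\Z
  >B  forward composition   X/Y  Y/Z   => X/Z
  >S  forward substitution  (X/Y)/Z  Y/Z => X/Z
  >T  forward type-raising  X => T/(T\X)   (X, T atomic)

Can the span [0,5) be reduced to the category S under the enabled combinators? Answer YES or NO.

[0,5] S   <
  [0,1] "chased" : S\N
  [1,5] S\(S\N)   <
    [1,4] N   <
      [1,3] N\NP   >
        [1,2] "saw" : (N\NP)/PP
        [2,3] "sent" : PP
      [3,4] "plan" : N\(N\NP)
    [4,5] "often" : (S\(S\N))\N

YES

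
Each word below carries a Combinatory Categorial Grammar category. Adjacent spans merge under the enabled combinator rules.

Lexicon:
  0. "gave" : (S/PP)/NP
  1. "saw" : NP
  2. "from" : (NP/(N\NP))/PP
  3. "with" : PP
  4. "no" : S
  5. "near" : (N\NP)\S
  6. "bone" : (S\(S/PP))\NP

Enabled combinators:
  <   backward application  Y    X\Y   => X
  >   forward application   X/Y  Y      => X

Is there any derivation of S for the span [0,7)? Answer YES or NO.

YES

[0,7] S   <
  [0,2] S/PP   >
    [0,1] "gave" : (S/PP)/NP
    [1,2] "saw" : NP
  [2,7] S\(S/PP)   <
    [2,6] NP   >
      [2,4] NP/(N\NP)   >
        [2,3] "from" : (NP/(N\NP))/PP
        [3,4] "with" : PP
      [4,6] N\NP   <
        [4,5] "no" : S
        [5,6] "near" : (N\NP)\S
    [6,7] "bone" : (S\(S/PP))\NP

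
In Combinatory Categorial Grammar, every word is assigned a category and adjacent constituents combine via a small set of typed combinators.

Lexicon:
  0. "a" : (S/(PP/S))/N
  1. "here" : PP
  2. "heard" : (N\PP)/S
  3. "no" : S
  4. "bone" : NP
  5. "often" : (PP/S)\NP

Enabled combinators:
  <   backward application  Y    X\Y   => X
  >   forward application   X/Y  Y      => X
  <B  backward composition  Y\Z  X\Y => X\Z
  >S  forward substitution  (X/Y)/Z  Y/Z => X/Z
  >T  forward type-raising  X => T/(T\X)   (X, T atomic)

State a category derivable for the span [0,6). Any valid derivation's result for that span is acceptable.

S

[0,6] S   >
  [0,4] S/(PP/S)   >
    [0,1] "a" : (S/(PP/S))/N
    [1,4] N   <
      [1,2] "here" : PP
      [2,4] N\PP   >
        [2,3] "heard" : (N\PP)/S
        [3,4] "no" : S
  [4,6] PP/S   <
    [4,5] "bone" : NP
    [5,6] "often" : (PP/S)\NP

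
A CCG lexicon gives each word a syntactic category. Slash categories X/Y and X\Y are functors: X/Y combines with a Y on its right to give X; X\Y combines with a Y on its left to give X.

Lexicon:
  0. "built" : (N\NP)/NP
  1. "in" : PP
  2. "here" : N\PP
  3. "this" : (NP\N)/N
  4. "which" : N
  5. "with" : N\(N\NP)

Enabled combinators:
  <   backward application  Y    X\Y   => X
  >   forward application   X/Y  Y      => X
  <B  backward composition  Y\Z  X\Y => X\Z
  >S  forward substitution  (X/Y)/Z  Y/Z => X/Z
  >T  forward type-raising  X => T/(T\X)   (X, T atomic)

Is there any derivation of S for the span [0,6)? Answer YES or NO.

(N\NP)/NP PP N\PP (NP\N)/N N N\(N\NP)
CKY chart[0,6] = {N, N/(N\N), NP/(NP\N), PP/(PP\N), S/(S\N)}; S ∉ chart

NO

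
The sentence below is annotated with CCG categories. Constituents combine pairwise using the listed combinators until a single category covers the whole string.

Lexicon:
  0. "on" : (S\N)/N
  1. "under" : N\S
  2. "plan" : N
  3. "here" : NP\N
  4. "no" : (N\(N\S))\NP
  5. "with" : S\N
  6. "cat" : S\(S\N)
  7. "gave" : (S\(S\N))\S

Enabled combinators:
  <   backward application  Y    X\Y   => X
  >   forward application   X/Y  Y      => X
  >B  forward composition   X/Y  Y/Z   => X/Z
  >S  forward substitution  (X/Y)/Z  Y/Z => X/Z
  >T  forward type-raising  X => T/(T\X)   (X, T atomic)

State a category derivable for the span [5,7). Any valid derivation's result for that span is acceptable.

[0,8] S   <
  [0,5] S\N   >
    [0,1] "on" : (S\N)/N
    [1,5] N   <
      [1,2] "under" : N\S
      [2,5] N\(N\S)   <
        [2,4] NP   <
          [2,3] "plan" : N
          [3,4] "here" : NP\N
        [4,5] "no" : (N\(N\S))\NP
  [5,8] S\(S\N)   <
    [5,7] S   <
      [5,6] "with" : S\N
      [6,7] "cat" : S\(S\N)
    [7,8] "gave" : (S\(S\N))\S

S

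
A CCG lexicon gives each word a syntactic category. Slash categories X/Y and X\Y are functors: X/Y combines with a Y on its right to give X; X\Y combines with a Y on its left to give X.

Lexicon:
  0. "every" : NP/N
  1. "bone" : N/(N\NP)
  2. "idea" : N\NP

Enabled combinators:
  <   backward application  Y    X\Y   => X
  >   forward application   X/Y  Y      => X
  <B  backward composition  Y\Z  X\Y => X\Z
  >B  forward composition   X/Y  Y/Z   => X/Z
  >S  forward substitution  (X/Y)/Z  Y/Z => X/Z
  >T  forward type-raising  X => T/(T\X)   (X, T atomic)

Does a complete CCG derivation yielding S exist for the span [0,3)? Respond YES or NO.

NO

NP/N N/(N\NP) N\NP
CKY chart[0,3] = {N/(N\NP), NP, NP/(NP\NP), NP/(N\N), PP/(PP\NP), S/(S\NP)}; S ∉ chart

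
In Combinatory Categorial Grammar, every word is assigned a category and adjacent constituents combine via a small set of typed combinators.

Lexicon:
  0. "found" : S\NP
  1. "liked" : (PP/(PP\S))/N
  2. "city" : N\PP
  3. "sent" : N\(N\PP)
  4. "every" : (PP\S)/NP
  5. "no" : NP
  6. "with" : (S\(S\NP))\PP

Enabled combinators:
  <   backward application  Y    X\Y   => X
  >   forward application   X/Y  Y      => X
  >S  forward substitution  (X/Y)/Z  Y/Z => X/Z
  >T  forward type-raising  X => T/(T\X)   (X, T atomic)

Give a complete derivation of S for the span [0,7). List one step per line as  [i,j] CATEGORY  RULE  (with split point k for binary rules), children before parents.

[0,7] S   <
  [0,1] "found" : S\NP
  [1,7] S\(S\NP)   <
    [1,6] PP   >
      [1,4] PP/(PP\S)   >
        [1,2] "liked" : (PP/(PP\S))/N
        [2,4] N   <
          [2,3] "city" : N\PP
          [3,4] "sent" : N\(N\PP)
      [4,6] PP\S   >
        [4,5] "every" : (PP\S)/NP
        [5,6] "no" : NP
    [6,7] "with" : (S\(S\NP))\PP

[0,1] S\NP  lex  "found"
[1,2] (PP/(PP\S))/N  lex  "liked"
[2,3] N\PP  lex  "city"
[3,4] N\(N\PP)  lex  "sent"
[2,4] N  <  k=3
[1,4] PP/(PP\S)  >  k=2
[4,5] (PP\S)/NP  lex  "every"
[5,6] NP  lex  "no"
[4,6] PP\S  >  k=5
[1,6] PP  >  k=4
[6,7] (S\(S\NP))\PP  lex  "with"
[1,7] S\(S\NP)  <  k=6
[0,7] S  <  k=1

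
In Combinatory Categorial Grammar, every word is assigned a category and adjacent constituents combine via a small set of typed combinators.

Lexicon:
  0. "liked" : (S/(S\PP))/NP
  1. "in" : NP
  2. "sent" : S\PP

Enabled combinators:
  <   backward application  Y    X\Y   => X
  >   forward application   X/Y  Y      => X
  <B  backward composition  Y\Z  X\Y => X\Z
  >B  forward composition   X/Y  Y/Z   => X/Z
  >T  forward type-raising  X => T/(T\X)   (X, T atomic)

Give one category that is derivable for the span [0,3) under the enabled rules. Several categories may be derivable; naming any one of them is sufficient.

S

[0,3] S   >
  [0,2] S/(S\PP)   >
    [0,1] "liked" : (S/(S\PP))/NP
    [1,2] "in" : NP
  [2,3] "sent" : S\PP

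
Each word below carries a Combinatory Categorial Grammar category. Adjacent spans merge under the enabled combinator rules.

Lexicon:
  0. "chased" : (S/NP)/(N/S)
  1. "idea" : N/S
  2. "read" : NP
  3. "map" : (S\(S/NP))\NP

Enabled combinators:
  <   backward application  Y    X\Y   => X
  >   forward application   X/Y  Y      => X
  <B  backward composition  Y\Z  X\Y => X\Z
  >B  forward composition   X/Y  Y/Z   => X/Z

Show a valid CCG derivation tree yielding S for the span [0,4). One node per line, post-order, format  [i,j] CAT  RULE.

[0,1] (S/NP)/(N/S)  lex  "chased"
[1,2] N/S  lex  "idea"
[0,2] S/NP  >  k=1
[2,3] NP  lex  "read"
[3,4] (S\(S/NP))\NP  lex  "map"
[2,4] S\(S/NP)  <  k=3
[0,4] S  <  k=2

[0,4] S   <
  [0,2] S/NP   >
    [0,1] "chased" : (S/NP)/(N/S)
    [1,2] "idea" : N/S
  [2,4] S\(S/NP)   <
    [2,3] "read" : NP
    [3,4] "map" : (S\(S/NP))\NP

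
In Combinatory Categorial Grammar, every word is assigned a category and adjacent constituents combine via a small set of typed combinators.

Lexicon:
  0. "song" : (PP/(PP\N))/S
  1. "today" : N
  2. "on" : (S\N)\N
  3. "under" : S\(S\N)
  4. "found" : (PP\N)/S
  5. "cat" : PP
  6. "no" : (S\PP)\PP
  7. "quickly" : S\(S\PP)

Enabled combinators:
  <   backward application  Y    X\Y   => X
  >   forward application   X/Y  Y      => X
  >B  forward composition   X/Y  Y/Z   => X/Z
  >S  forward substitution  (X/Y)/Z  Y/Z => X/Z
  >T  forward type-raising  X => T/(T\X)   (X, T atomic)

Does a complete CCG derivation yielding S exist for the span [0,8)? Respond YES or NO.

(PP/(PP\N))/S N (S\N)\N S\(S\N) (PP\N)/S PP (S\PP)\PP S\(S\PP)
CKY chart[0,8] = {N/(N\PP), NP/(NP\PP), PP, PP/(PP\PP), PP/(S\S), S/(S\PP)}; S ∉ chart

NO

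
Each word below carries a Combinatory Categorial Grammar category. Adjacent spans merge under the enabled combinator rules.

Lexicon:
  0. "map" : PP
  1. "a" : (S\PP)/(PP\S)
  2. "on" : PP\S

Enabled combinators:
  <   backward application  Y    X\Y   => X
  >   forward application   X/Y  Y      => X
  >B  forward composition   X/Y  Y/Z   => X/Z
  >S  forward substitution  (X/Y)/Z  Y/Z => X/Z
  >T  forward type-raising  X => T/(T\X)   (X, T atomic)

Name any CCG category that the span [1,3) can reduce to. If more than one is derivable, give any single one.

[0,3] S   >
  [0,1] S/(S\PP)   >T
    [0,1] "map" : PP
  [1,3] S\PP   >
    [1,2] "a" : (S\PP)/(PP\S)
    [2,3] "on" : PP\S

S\PP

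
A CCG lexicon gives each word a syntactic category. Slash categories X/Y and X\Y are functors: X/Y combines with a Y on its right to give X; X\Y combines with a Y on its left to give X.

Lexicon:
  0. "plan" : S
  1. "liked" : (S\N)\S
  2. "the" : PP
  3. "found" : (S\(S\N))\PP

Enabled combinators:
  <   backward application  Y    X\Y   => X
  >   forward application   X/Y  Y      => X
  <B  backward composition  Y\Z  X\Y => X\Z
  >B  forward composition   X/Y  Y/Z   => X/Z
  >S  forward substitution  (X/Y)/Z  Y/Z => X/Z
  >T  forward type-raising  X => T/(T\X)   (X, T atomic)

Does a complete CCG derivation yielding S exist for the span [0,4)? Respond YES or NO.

[0,4] S   <
  [0,2] S\N   <
    [0,1] "plan" : S
    [1,2] "liked" : (S\N)\S
  [2,4] S\(S\N)   <
    [2,3] "the" : PP
    [3,4] "found" : (S\(S\N))\PP

YES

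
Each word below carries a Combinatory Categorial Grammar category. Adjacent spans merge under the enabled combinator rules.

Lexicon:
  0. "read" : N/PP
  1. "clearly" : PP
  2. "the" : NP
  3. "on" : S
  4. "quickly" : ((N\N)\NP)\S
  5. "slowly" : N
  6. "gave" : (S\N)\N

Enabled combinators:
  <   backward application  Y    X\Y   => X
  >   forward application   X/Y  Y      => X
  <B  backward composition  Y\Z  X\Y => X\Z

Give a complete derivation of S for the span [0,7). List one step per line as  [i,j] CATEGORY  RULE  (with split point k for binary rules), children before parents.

[0,7] S   <
  [0,2] N   >
    [0,1] "read" : N/PP
    [1,2] "clearly" : PP
  [2,7] S\N   <B
    [2,5] N\N   <
      [2,3] "the" : NP
      [3,5] (N\N)\NP   <
        [3,4] "on" : S
        [4,5] "quickly" : ((N\N)\NP)\S
    [5,7] S\N   <
      [5,6] "slowly" : N
      [6,7] "gave" : (S\N)\N

[0,1] N/PP  lex  "read"
[1,2] PP  lex  "clearly"
[0,2] N  >  k=1
[2,3] NP  lex  "the"
[3,4] S  lex  "on"
[4,5] ((N\N)\NP)\S  lex  "quickly"
[3,5] (N\N)\NP  <  k=4
[2,5] N\N  <  k=3
[5,6] N  lex  "slowly"
[6,7] (S\N)\N  lex  "gave"
[5,7] S\N  <  k=6
[2,7] S\N  <B  k=5
[0,7] S  <  k=2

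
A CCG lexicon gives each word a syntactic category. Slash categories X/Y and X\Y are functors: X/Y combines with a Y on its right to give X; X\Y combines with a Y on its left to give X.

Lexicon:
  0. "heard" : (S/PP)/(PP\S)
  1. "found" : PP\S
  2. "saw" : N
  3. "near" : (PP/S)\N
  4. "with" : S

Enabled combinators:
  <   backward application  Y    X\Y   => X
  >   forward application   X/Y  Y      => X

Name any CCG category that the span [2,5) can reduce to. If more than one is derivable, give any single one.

PP

[0,5] S   >
  [0,2] S/PP   >
    [0,1] "heard" : (S/PP)/(PP\S)
    [1,2] "found" : PP\S
  [2,5] PP   >
    [2,4] PP/S   <
      [2,3] "saw" : N
      [3,4] "near" : (PP/S)\N
    [4,5] "with" : S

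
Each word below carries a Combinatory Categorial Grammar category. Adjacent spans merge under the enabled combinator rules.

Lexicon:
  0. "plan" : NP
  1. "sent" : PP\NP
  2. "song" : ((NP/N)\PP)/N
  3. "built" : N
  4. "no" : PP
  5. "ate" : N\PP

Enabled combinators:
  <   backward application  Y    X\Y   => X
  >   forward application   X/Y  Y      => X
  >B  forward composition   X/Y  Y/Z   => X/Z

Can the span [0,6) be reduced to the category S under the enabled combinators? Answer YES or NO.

NP PP\NP ((NP/N)\PP)/N N PP N\PP
CKY chart[0,6] = {NP}; S ∉ chart

NO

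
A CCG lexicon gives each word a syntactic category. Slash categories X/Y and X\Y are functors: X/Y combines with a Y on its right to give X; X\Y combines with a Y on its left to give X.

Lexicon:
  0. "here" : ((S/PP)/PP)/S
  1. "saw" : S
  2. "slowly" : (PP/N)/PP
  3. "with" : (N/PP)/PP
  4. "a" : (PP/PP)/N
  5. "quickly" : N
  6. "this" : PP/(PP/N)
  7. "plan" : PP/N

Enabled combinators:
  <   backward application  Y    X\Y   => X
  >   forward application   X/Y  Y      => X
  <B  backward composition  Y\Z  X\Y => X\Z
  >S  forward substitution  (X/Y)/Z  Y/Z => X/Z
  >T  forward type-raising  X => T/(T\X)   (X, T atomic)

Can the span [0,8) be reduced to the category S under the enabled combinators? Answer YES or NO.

YES

[0,8] S   >
  [0,6] S/PP   >S
    [0,2] (S/PP)/PP   >
      [0,1] "here" : ((S/PP)/PP)/S
      [1,2] "saw" : S
    [2,6] PP/PP   >S
      [2,3] "slowly" : (PP/N)/PP
      [3,6] N/PP   >S
        [3,4] "with" : (N/PP)/PP
        [4,6] PP/PP   >
          [4,5] "a" : (PP/PP)/N
          [5,6] "quickly" : N
  [6,8] PP   >
    [6,7] "this" : PP/(PP/N)
    [7,8] "plan" : PP/N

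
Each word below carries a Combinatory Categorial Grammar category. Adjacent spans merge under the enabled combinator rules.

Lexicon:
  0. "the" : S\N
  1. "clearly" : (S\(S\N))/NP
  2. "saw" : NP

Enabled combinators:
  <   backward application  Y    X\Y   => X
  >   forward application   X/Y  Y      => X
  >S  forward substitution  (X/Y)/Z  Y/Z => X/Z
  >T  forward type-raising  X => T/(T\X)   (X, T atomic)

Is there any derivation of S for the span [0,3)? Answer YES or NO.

YES

[0,3] S   <
  [0,1] "the" : S\N
  [1,3] S\(S\N)   >
    [1,2] "clearly" : (S\(S\N))/NP
    [2,3] "saw" : NP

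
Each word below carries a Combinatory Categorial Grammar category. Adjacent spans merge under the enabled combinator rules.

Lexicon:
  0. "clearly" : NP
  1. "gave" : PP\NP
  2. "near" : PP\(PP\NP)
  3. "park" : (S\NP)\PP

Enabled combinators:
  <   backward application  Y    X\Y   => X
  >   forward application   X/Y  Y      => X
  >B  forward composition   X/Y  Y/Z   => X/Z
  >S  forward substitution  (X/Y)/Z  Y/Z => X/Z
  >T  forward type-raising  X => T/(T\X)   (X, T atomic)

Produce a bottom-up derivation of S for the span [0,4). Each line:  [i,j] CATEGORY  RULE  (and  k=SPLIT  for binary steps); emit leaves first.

[0,1] NP  lex  "clearly"
[0,1] S/(S\NP)  >T
[1,2] PP\NP  lex  "gave"
[2,3] PP\(PP\NP)  lex  "near"
[1,3] PP  <  k=2
[3,4] (S\NP)\PP  lex  "park"
[1,4] S\NP  <  k=3
[0,4] S  >  k=1

[0,4] S   >
  [0,1] S/(S\NP)   >T
    [0,1] "clearly" : NP
  [1,4] S\NP   <
    [1,3] PP   <
      [1,2] "gave" : PP\NP
      [2,3] "near" : PP\(PP\NP)
    [3,4] "park" : (S\NP)\PP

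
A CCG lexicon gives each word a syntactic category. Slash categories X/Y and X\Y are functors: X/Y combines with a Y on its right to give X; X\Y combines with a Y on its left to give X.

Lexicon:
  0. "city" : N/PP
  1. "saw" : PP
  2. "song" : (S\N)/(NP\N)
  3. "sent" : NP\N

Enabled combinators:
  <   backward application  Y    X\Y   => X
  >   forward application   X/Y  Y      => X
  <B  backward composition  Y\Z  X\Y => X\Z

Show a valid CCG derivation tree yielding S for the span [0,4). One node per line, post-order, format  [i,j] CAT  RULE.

[0,4] S   <
  [0,2] N   >
    [0,1] "city" : N/PP
    [1,2] "saw" : PP
  [2,4] S\N   >
    [2,3] "song" : (S\N)/(NP\N)
    [3,4] "sent" : NP\N

[0,1] N/PP  lex  "city"
[1,2] PP  lex  "saw"
[0,2] N  >  k=1
[2,3] (S\N)/(NP\N)  lex  "song"
[3,4] NP\N  lex  "sent"
[2,4] S\N  >  k=3
[0,4] S  <  k=2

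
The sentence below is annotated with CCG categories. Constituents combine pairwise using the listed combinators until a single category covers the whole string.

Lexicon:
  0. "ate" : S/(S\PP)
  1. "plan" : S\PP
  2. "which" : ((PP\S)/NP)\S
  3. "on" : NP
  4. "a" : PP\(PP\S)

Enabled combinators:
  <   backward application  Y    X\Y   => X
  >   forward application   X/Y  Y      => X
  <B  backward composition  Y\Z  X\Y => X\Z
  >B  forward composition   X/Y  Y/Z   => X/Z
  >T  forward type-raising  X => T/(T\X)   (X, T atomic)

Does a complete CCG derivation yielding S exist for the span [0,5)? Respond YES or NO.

NO

S/(S\PP) S\PP ((PP\S)/NP)\S NP PP\(PP\S)
CKY chart[0,5] = {N/(N\PP), NP/(NP\PP), PP, PP/(PP\PP), S/(S\PP)}; S ∉ chart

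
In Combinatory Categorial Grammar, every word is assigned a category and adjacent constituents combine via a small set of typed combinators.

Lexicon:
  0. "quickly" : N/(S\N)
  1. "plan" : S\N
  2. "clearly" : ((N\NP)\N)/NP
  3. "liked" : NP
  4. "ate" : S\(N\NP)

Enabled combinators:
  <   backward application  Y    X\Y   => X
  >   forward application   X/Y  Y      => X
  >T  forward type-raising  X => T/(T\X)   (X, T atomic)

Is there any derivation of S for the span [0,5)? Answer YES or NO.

YES

[0,5] S   <
  [0,4] N\NP   <
    [0,2] N   >
      [0,1] "quickly" : N/(S\N)
      [1,2] "plan" : S\N
    [2,4] (N\NP)\N   >
      [2,3] "clearly" : ((N\NP)\N)/NP
      [3,4] "liked" : NP
  [4,5] "ate" : S\(N\NP)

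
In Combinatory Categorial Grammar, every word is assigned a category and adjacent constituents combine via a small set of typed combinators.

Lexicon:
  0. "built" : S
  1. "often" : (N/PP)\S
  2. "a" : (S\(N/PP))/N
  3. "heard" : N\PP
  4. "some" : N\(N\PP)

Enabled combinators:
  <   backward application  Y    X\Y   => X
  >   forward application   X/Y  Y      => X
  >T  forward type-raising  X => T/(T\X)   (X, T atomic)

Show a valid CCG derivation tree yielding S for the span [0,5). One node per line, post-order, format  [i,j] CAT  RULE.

[0,5] S   <
  [0,2] N/PP   <
    [0,1] "built" : S
    [1,2] "often" : (N/PP)\S
  [2,5] S\(N/PP)   >
    [2,3] "a" : (S\(N/PP))/N
    [3,5] N   <
      [3,4] "heard" : N\PP
      [4,5] "some" : N\(N\PP)

[0,1] S  lex  "built"
[1,2] (N/PP)\S  lex  "often"
[0,2] N/PP  <  k=1
[2,3] (S\(N/PP))/N  lex  "a"
[3,4] N\PP  lex  "heard"
[4,5] N\(N\PP)  lex  "some"
[3,5] N  <  k=4
[2,5] S\(N/PP)  >  k=3
[0,5] S  <  k=2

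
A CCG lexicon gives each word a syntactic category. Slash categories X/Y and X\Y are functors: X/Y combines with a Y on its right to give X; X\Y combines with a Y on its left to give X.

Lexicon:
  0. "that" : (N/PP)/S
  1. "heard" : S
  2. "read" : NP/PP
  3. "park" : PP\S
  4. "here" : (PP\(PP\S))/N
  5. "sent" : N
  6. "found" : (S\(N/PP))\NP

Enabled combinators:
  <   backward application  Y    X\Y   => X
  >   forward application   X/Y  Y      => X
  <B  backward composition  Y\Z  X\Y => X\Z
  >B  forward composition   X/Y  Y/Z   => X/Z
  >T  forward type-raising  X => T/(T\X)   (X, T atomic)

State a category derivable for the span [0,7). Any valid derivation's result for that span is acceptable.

[0,7] S   <
  [0,2] N/PP   >
    [0,1] "that" : (N/PP)/S
    [1,2] "heard" : S
  [2,7] S\(N/PP)   <
    [2,6] NP   >
      [2,3] "read" : NP/PP
      [3,6] PP   <
        [3,4] "park" : PP\S
        [4,6] PP\(PP\S)   >
          [4,5] "here" : (PP\(PP\S))/N
          [5,6] "sent" : N
    [6,7] "found" : (S\(N/PP))\NP

S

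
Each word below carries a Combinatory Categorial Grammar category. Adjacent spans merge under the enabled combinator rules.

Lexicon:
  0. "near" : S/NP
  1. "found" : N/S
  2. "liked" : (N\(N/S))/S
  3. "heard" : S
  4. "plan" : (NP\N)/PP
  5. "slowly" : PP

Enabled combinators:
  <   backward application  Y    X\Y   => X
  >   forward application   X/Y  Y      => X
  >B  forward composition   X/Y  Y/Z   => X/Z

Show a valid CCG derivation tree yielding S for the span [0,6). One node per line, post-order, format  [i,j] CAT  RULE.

[0,6] S   >
  [0,1] "near" : S/NP
  [1,6] NP   <
    [1,4] N   <
      [1,2] "found" : N/S
      [2,4] N\(N/S)   >
        [2,3] "liked" : (N\(N/S))/S
        [3,4] "heard" : S
    [4,6] NP\N   >
      [4,5] "plan" : (NP\N)/PP
      [5,6] "slowly" : PP

[0,1] S/NP  lex  "near"
[1,2] N/S  lex  "found"
[2,3] (N\(N/S))/S  lex  "liked"
[3,4] S  lex  "heard"
[2,4] N\(N/S)  >  k=3
[1,4] N  <  k=2
[4,5] (NP\N)/PP  lex  "plan"
[5,6] PP  lex  "slowly"
[4,6] NP\N  >  k=5
[1,6] NP  <  k=4
[0,6] S  >  k=1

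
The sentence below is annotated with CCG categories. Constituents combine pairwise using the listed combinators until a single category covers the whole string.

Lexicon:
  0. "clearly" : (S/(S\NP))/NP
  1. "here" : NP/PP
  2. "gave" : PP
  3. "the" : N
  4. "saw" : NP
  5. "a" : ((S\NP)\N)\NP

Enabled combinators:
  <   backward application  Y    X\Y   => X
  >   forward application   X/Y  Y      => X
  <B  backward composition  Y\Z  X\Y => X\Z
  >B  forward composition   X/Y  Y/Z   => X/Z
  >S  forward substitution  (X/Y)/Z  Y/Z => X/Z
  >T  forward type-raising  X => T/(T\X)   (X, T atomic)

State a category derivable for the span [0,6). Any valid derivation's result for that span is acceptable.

S

[0,6] S   >
  [0,3] S/(S\NP)   >
    [0,1] "clearly" : (S/(S\NP))/NP
    [1,3] NP   >
      [1,2] "here" : NP/PP
      [2,3] "gave" : PP
  [3,6] S\NP   <
    [3,4] "the" : N
    [4,6] (S\NP)\N   <
      [4,5] "saw" : NP
      [5,6] "a" : ((S\NP)\N)\NP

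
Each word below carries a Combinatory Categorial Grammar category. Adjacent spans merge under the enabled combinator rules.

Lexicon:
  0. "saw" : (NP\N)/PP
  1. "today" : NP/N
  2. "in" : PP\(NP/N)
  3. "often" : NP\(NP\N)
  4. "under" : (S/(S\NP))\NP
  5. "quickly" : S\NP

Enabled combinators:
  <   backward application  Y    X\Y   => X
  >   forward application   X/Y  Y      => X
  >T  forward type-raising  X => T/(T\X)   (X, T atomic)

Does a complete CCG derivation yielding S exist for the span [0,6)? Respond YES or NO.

[0,6] S   >
  [0,5] S/(S\NP)   <
    [0,4] NP   <
      [0,3] NP\N   >
        [0,1] "saw" : (NP\N)/PP
        [1,3] PP   <
          [1,2] "today" : NP/N
          [2,3] "in" : PP\(NP/N)
      [3,4] "often" : NP\(NP\N)
    [4,5] "under" : (S/(S\NP))\NP
  [5,6] "quickly" : S\NP

YES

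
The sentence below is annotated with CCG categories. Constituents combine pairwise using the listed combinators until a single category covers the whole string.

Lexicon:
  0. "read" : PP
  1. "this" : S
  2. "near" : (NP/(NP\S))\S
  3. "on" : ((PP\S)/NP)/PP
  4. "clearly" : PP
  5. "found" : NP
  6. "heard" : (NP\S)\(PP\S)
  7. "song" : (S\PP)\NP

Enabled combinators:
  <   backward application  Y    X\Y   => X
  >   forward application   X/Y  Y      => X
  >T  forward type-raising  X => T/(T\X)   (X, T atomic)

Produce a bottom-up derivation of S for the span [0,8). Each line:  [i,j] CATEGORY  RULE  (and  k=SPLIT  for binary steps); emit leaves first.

[0,8] S   <
  [0,1] "read" : PP
  [1,8] S\PP   <
    [1,7] NP   >
      [1,3] NP/(NP\S)   <
        [1,2] "this" : S
        [2,3] "near" : (NP/(NP\S))\S
      [3,7] NP\S   <
        [3,6] PP\S   >
          [3,5] (PP\S)/NP   >
            [3,4] "on" : ((PP\S)/NP)/PP
            [4,5] "clearly" : PP
          [5,6] "found" : NP
        [6,7] "heard" : (NP\S)\(PP\S)
    [7,8] "song" : (S\PP)\NP

[0,1] PP  lex  "read"
[1,2] S  lex  "this"
[2,3] (NP/(NP\S))\S  lex  "near"
[1,3] NP/(NP\S)  <  k=2
[3,4] ((PP\S)/NP)/PP  lex  "on"
[4,5] PP  lex  "clearly"
[3,5] (PP\S)/NP  >  k=4
[5,6] NP  lex  "found"
[3,6] PP\S  >  k=5
[6,7] (NP\S)\(PP\S)  lex  "heard"
[3,7] NP\S  <  k=6
[1,7] NP  >  k=3
[7,8] (S\PP)\NP  lex  "song"
[1,8] S\PP  <  k=7
[0,8] S  <  k=1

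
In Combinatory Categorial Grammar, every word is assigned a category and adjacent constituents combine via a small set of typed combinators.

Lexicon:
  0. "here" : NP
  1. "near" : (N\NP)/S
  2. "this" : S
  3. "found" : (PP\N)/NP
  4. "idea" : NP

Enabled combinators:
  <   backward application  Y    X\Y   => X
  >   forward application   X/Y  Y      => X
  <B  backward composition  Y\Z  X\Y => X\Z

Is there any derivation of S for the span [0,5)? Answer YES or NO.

NO

NP (N\NP)/S S (PP\N)/NP NP
CKY chart[0,5] = {PP}; S ∉ chart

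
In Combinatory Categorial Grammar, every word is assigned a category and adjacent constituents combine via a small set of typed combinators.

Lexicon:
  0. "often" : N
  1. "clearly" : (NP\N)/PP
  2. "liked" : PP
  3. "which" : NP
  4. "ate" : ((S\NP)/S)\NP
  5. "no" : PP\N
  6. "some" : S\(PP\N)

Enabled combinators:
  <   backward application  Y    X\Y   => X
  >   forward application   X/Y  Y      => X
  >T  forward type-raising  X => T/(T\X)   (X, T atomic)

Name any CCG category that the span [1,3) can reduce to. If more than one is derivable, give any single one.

[0,7] S   <
  [0,3] NP   >
    [0,1] NP/(NP\N)   >T
      [0,1] "often" : N
    [1,3] NP\N   >
      [1,2] "clearly" : (NP\N)/PP
      [2,3] "liked" : PP
  [3,7] S\NP   >
    [3,5] (S\NP)/S   <
      [3,4] "which" : NP
      [4,5] "ate" : ((S\NP)/S)\NP
    [5,7] S   <
      [5,6] "no" : PP\N
      [6,7] "some" : S\(PP\N)

NP\N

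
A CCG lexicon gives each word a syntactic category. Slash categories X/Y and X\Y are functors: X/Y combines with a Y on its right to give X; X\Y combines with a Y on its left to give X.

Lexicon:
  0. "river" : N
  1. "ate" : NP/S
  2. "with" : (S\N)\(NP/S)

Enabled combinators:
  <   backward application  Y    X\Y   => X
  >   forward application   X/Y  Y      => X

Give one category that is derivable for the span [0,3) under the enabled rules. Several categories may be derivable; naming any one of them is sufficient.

[0,3] S   <
  [0,1] "river" : N
  [1,3] S\N   <
    [1,2] "ate" : NP/S
    [2,3] "with" : (S\N)\(NP/S)

S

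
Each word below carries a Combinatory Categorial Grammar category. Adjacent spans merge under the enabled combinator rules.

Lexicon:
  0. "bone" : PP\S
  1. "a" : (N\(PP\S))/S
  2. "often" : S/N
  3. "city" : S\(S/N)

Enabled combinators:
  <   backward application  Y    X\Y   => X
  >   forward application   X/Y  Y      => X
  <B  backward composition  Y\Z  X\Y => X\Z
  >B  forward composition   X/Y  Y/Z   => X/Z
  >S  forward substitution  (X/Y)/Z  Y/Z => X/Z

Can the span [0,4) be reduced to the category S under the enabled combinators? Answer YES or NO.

NO

PP\S (N\(PP\S))/S S/N S\(S/N)
CKY chart[0,4] = {N}; S ∉ chart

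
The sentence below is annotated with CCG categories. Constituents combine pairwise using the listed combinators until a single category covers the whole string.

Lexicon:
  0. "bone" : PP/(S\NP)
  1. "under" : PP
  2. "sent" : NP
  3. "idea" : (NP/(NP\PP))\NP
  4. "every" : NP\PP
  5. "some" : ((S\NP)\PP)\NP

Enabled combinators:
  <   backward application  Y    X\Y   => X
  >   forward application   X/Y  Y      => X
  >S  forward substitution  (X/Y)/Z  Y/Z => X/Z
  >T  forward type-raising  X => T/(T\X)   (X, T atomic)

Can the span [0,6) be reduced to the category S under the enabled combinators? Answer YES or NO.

NO

PP/(S\NP) PP NP (NP/(NP\PP))\NP NP\PP ((S\NP)\PP)\NP
CKY chart[0,6] = {N/(N\PP), NP/(NP\PP), PP, PP/(PP\PP), S/(S\PP)}; S ∉ chart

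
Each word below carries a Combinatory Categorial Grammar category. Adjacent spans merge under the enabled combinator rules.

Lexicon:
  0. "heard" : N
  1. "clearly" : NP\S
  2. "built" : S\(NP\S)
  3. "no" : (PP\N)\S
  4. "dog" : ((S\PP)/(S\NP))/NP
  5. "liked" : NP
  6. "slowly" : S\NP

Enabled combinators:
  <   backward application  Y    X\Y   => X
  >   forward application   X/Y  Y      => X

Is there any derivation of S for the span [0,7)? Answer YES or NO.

YES

[0,7] S   <
  [0,4] PP   <
    [0,1] "heard" : N
    [1,4] PP\N   <
      [1,3] S   <
        [1,2] "clearly" : NP\S
        [2,3] "built" : S\(NP\S)
      [3,4] "no" : (PP\N)\S
  [4,7] S\PP   >
    [4,6] (S\PP)/(S\NP)   >
      [4,5] "dog" : ((S\PP)/(S\NP))/NP
      [5,6] "liked" : NP
    [6,7] "slowly" : S\NP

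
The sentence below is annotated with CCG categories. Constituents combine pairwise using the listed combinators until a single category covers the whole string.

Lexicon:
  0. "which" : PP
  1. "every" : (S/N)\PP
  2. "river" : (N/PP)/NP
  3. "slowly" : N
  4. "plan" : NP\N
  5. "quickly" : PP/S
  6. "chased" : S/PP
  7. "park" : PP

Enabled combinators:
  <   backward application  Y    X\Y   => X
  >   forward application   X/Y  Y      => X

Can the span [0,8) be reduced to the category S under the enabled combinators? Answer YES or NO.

YES

[0,8] S   >
  [0,2] S/N   <
    [0,1] "which" : PP
    [1,2] "every" : (S/N)\PP
  [2,8] N   >
    [2,5] N/PP   >
      [2,3] "river" : (N/PP)/NP
      [3,5] NP   <
        [3,4] "slowly" : N
        [4,5] "plan" : NP\N
    [5,8] PP   >
      [5,6] "quickly" : PP/S
      [6,8] S   >
        [6,7] "chased" : S/PP
        [7,8] "park" : PP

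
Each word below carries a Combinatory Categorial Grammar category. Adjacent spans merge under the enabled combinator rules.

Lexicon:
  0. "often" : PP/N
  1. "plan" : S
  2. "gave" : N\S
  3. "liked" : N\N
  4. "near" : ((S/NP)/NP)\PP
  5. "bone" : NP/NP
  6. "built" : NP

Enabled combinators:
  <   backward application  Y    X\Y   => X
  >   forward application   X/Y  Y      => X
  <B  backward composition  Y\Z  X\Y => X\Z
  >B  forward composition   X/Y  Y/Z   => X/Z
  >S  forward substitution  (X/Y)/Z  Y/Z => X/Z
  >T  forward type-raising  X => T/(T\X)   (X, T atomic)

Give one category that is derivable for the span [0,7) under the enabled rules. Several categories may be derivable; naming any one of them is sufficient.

S

[0,7] S   >
  [0,6] S/NP   >S
    [0,5] (S/NP)/NP   <
      [0,4] PP   >
        [0,1] "often" : PP/N
        [1,4] N   <
          [1,2] "plan" : S
          [2,4] N\S   <B
            [2,3] "gave" : N\S
            [3,4] "liked" : N\N
      [4,5] "near" : ((S/NP)/NP)\PP
    [5,6] "bone" : NP/NP
  [6,7] "built" : NP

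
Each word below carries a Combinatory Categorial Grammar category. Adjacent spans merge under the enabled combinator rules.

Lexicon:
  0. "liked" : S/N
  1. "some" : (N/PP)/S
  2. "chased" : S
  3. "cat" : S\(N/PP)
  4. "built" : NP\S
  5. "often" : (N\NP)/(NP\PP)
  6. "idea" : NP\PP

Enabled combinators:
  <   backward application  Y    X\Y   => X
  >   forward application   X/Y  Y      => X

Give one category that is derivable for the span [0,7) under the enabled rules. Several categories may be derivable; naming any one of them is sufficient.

[0,7] S   >
  [0,1] "liked" : S/N
  [1,7] N   <
    [1,5] NP   <
      [1,4] S   <
        [1,3] N/PP   >
          [1,2] "some" : (N/PP)/S
          [2,3] "chased" : S
        [3,4] "cat" : S\(N/PP)
      [4,5] "built" : NP\S
    [5,7] N\NP   >
      [5,6] "often" : (N\NP)/(NP\PP)
      [6,7] "idea" : NP\PP

S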